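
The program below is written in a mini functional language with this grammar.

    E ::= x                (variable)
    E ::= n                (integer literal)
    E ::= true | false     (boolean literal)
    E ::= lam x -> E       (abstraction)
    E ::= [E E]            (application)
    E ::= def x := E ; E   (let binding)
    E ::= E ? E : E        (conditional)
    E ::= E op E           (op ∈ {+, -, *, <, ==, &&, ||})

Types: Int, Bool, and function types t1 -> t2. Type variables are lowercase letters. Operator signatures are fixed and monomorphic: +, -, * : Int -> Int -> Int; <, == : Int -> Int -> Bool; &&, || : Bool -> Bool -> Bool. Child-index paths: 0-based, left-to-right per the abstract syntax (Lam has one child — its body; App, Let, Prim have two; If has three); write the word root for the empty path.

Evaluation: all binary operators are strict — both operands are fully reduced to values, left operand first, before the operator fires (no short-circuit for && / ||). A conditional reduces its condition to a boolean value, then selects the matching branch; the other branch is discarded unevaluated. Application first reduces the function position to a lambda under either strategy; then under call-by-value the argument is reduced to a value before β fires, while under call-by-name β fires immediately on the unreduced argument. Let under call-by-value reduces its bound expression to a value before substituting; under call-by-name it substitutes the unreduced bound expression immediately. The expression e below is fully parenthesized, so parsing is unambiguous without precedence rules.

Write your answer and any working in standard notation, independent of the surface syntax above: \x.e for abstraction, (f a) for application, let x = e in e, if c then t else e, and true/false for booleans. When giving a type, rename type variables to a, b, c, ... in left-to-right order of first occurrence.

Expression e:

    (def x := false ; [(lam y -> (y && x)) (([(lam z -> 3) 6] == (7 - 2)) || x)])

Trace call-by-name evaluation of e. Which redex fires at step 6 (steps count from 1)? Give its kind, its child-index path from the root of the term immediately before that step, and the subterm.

Answer: delta at 0 : (false || false)

Trace:
step 0: (let x = false in ((\y.(y && x)) ((((\z.3) 6) == (7 - 2)) || x)))
step 1: [let@root] ((\y.(y && false)) ((((\z.3) 6) == (7 - 2)) || false))
step 2: [beta@root] (((((\z.3) 6) == (7 - 2)) || false) && false)
step 3: [beta@0.0.0] (((3 == (7 - 2)) || false) && false)
step 4: [delta@0.0.1] (((3 == 5) || false) && false)
step 5: [delta@0.0] ((false || false) && false)
step 6: [delta@0] (false && false)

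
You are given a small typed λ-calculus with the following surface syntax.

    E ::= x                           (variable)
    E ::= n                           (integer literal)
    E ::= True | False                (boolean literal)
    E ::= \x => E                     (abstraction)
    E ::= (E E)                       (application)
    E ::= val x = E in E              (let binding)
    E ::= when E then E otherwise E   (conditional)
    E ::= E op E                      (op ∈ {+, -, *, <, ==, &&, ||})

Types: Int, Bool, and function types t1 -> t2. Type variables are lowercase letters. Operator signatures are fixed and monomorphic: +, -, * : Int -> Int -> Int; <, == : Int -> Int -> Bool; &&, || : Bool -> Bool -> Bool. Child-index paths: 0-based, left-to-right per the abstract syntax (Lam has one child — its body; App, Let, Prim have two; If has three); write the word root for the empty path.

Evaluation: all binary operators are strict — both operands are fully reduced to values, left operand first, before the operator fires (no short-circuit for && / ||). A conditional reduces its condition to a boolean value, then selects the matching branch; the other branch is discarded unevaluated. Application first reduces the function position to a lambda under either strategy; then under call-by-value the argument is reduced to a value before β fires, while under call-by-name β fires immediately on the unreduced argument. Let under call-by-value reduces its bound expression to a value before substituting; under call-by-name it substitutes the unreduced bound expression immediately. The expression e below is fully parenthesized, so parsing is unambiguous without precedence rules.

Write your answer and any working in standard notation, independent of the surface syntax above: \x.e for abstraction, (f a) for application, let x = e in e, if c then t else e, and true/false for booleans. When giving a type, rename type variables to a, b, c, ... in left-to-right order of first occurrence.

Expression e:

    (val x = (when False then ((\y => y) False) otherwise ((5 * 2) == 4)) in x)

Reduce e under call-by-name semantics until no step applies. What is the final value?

Trace:
step 0: (let x = (if false then ((\y.y) false) else ((5 * 2) == 4)) in x)
step 1: [let@root] (if false then ((\y.y) false) else ((5 * 2) == 4))
step 2: [if@root] ((5 * 2) == 4)
step 3: [delta@0] (10 == 4)
step 4: [delta@root] false

Answer: false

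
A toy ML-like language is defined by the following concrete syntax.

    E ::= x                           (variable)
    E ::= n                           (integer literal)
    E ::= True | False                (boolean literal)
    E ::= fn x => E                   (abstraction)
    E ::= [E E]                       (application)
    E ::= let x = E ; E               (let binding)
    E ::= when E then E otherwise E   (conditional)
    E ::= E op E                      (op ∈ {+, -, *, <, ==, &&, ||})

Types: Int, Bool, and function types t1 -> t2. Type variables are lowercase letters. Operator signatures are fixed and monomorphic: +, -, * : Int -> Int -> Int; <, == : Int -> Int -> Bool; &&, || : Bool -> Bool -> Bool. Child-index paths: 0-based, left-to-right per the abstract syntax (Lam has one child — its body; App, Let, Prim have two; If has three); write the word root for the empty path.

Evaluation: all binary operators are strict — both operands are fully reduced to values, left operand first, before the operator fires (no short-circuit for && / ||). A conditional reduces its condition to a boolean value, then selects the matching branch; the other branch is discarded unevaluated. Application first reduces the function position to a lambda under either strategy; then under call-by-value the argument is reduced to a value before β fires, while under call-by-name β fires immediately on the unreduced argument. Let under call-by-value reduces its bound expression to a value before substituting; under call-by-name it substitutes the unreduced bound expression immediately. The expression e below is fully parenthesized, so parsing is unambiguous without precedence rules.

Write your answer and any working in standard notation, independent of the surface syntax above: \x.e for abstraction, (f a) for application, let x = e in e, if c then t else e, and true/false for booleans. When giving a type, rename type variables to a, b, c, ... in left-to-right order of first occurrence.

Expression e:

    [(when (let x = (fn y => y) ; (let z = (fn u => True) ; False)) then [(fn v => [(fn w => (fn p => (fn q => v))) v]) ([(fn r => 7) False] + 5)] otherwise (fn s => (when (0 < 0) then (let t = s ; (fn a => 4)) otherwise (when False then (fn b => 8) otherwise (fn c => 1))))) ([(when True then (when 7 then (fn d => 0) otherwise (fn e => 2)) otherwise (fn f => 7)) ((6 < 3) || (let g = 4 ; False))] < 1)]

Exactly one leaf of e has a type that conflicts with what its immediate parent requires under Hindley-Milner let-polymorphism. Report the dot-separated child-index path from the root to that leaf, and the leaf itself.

Answer: 1.0.0.1.0 : 7

Trace:
y : a
\y._ : a -> a
let x : forall. a -> a
\u._ : b -> Bool
let z : forall. b -> Bool
  unify Bool ~ Bool
v : c
\q._ : f -> c
\p._ : e -> f -> c
\w._ : d -> e -> f -> c
v : c
  unify d -> e -> f -> c ~ c -> g
  unify d ~ c
  unify e -> f -> c ~ g
_ _ : e -> f -> c
\v._ : c -> e -> f -> c
\r._ : h -> Int
  unify h -> Int ~ Bool -> i
  unify h ~ Bool
  unify Int ~ i
_ _ : Int
  unify Int ~ Int
  unify Int ~ Int
  unify c -> e -> f -> c ~ Int -> j
  unify c ~ Int
  unify e -> f -> Int ~ j
_ _ : e -> f -> Int
  unify Int ~ Int
  unify Int ~ Int
  unify Bool ~ Bool
s : k
let t : k
\a._ : l -> Int
  unify Bool ~ Bool
\b._ : m -> Int
\c._ : n -> Int
  unify m -> Int ~ n -> Int
  unify m ~ n
  unify Int ~ Int
  unify l -> Int ~ n -> Int
  unify l ~ n
  unify Int ~ Int
\s._ : k -> n -> Int
  unify e -> f -> Int ~ k -> n -> Int
  unify e ~ k
  unify f -> Int ~ n -> Int
  unify f ~ n
  unify Int ~ Int
  unify Bool ~ Bool
  unify Int ~ Bool
  FAIL: mismatch Int ~ Bool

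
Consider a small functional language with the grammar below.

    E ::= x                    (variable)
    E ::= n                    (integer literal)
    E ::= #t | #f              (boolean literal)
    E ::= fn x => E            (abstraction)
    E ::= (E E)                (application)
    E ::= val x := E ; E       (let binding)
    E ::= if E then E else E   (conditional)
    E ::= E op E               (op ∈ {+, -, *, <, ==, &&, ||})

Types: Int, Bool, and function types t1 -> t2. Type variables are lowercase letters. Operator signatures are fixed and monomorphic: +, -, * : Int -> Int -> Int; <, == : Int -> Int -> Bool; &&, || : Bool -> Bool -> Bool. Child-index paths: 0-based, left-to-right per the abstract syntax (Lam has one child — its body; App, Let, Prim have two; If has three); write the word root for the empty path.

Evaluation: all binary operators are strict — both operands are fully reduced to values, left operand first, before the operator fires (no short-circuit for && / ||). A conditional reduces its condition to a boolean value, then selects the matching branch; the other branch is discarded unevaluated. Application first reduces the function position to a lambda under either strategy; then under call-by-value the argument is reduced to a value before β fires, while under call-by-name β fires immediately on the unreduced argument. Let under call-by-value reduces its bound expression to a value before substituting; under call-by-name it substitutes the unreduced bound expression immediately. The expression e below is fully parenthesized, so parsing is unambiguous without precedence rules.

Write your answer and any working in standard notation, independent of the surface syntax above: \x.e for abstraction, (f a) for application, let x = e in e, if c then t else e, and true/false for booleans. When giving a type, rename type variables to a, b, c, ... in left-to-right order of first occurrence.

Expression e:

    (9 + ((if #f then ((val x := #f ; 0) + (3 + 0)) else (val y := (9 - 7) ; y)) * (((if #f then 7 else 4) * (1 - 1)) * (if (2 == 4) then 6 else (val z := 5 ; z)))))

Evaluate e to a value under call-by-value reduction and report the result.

Working:
step 0: (9 + ((if false then ((let x = false in 0) + (3 + 0)) else (let y = (9 - 7) in y)) * (((if false then 7 else 4) * (1 - 1)) * (if (2 == 4) then 6 else (let z = 5 in z)))))
step 1: [if@1.0] (9 + ((let y = (9 - 7) in y) * (((if false then 7 else 4) * (1 - 1)) * (if (2 == 4) then 6 else (let z = 5 in z)))))
step 2: [delta@1.0.0] (9 + ((let y = 2 in y) * (((if false then 7 else 4) * (1 - 1)) * (if (2 == 4) then 6 else (let z = 5 in z)))))
step 3: [let@1.0] (9 + (2 * (((if false then 7 else 4) * (1 - 1)) * (if (2 == 4) then 6 else (let z = 5 in z)))))
step 4: [if@1.1.0.0] (9 + (2 * ((4 * (1 - 1)) * (if (2 == 4) then 6 else (let z = 5 in z)))))
step 5: [delta@1.1.0.1] (9 + (2 * ((4 * 0) * (if (2 == 4) then 6 else (let z = 5 in z)))))
step 6: [delta@1.1.0] (9 + (2 * (0 * (if (2 == 4) then 6 else (let z = 5 in z)))))
step 7: [delta@1.1.1.0] (9 + (2 * (0 * (if false then 6 else (let z = 5 in z)))))
step 8: [if@1.1.1] (9 + (2 * (0 * (let z = 5 in z))))
step 9: [let@1.1.1] (9 + (2 * (0 * 5)))
step 10: [delta@1.1] (9 + (2 * 0))
step 11: [delta@1] (9 + 0)
step 12: [delta@root] 9

Answer: 9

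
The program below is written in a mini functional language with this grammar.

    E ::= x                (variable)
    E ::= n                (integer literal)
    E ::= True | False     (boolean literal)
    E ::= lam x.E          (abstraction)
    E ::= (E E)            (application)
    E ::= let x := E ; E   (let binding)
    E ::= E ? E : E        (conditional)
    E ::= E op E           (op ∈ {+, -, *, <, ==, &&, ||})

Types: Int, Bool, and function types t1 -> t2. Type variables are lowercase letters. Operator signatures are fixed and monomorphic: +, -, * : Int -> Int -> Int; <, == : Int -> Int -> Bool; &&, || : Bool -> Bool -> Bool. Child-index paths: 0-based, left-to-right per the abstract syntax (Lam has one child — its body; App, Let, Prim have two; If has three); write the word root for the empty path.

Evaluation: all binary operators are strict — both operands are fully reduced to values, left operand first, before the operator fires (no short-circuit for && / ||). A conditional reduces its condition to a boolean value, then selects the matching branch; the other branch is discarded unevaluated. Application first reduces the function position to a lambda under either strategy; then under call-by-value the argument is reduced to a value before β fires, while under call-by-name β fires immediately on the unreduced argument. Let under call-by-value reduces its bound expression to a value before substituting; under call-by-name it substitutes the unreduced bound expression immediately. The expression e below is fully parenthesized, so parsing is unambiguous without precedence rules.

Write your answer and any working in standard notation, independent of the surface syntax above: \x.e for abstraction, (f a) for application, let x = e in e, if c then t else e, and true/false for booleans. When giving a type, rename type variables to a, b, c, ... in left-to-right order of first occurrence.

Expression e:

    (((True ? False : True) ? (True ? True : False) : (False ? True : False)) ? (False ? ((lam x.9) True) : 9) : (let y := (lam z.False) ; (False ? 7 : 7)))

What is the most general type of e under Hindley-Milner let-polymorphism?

Answer: Int

Derivation:
  unify Bool ~ Bool
  unify Bool ~ Bool
  unify Bool ~ Bool
  unify Bool ~ Bool
  unify Bool ~ Bool
  unify Bool ~ Bool
  unify Bool ~ Bool
  unify Bool ~ Bool
  unify Bool ~ Bool
  unify Bool ~ Bool
\x._ : a -> Int
  unify a -> Int ~ Bool -> b
  unify a ~ Bool
  unify Int ~ b
_ _ : Int
  unify Int ~ Int
\z._ : c -> Bool
let y : forall. c -> Bool
  unify Bool ~ Bool
  unify Int ~ Int
  unify Int ~ Int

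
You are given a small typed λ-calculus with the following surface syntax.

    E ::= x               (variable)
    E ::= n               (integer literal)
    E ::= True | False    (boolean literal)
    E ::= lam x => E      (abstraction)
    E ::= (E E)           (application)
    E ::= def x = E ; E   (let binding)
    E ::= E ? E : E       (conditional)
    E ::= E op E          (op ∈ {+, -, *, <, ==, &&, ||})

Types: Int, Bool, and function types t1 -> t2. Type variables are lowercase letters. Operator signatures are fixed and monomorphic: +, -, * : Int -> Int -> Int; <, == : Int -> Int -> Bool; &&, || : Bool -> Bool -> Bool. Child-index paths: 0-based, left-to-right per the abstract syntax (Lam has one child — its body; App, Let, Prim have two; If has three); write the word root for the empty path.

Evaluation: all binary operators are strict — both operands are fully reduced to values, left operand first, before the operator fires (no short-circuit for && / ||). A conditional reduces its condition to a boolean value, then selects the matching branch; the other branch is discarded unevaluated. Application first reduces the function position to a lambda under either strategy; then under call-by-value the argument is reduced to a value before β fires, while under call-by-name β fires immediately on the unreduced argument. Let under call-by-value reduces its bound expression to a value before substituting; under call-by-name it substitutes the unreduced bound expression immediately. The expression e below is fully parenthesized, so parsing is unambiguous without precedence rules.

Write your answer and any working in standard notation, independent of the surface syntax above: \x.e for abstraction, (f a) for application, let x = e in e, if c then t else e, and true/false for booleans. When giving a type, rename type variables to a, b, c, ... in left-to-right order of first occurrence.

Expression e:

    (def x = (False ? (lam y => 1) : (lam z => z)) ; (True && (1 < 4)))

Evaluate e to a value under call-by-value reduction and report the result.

Derivation:
step 0: (let x = (if false then (\y.1) else (\z.z)) in (true && (1 < 4)))
step 1: [if@0] (let x = (\z.z) in (true && (1 < 4)))
step 2: [let@root] (true && (1 < 4))
step 3: [delta@1] (true && true)
step 4: [delta@root] true

Answer: true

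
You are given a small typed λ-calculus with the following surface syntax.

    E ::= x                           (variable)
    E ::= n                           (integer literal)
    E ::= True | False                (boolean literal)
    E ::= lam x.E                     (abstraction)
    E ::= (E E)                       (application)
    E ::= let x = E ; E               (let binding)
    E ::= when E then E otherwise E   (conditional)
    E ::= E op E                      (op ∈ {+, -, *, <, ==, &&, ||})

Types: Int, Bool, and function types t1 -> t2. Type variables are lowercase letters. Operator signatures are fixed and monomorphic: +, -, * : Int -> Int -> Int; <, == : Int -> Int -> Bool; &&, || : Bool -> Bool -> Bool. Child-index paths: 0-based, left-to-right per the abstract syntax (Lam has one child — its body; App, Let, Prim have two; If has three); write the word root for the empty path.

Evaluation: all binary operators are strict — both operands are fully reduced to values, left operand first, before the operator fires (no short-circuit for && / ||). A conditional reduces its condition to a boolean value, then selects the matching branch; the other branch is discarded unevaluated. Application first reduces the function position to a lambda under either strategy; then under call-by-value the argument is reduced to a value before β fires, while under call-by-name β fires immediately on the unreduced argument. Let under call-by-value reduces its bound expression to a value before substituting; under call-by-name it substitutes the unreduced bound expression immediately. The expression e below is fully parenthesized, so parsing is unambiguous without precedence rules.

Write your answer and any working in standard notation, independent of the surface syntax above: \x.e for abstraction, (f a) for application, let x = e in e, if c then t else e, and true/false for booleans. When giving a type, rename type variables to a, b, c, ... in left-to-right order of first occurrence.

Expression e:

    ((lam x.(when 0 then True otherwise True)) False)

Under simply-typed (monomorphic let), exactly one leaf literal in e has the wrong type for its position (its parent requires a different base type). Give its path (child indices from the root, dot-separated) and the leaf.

Derivation:
  unify Int ~ Bool
  FAIL: mismatch Int ~ Bool

Answer: 0.0.0 : 0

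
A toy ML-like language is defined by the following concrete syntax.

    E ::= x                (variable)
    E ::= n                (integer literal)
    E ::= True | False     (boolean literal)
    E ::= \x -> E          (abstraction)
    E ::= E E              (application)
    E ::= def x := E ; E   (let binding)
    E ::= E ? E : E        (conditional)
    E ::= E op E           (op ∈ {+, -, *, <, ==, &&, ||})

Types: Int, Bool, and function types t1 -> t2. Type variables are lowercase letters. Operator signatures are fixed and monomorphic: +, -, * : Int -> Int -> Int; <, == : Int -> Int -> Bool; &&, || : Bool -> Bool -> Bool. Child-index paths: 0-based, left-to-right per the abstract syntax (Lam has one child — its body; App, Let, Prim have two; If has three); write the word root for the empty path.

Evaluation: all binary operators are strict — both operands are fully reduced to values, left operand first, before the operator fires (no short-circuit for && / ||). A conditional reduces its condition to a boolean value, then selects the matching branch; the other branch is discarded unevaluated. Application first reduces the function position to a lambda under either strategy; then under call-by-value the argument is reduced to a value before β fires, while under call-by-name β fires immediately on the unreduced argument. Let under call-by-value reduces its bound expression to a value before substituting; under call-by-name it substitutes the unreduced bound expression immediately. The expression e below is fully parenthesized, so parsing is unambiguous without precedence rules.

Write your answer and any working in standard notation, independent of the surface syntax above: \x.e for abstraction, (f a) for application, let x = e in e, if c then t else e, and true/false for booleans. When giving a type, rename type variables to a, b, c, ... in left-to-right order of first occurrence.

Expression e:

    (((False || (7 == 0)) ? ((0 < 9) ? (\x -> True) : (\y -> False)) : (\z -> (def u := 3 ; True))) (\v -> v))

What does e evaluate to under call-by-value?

Working:
step 0: ((if (false || (7 == 0)) then (if (0 < 9) then (\x.true) else (\y.false)) else (\z.(let u = 3 in true))) (\v.v))
step 1: [delta@0.0.1] ((if (false || false) then (if (0 < 9) then (\x.true) else (\y.false)) else (\z.(let u = 3 in true))) (\v.v))
step 2: [delta@0.0] ((if false then (if (0 < 9) then (\x.true) else (\y.false)) else (\z.(let u = 3 in true))) (\v.v))
step 3: [if@0] ((\z.(let u = 3 in true)) (\v.v))
step 4: [beta@root] (let u = 3 in true)
step 5: [let@root] true

Answer: true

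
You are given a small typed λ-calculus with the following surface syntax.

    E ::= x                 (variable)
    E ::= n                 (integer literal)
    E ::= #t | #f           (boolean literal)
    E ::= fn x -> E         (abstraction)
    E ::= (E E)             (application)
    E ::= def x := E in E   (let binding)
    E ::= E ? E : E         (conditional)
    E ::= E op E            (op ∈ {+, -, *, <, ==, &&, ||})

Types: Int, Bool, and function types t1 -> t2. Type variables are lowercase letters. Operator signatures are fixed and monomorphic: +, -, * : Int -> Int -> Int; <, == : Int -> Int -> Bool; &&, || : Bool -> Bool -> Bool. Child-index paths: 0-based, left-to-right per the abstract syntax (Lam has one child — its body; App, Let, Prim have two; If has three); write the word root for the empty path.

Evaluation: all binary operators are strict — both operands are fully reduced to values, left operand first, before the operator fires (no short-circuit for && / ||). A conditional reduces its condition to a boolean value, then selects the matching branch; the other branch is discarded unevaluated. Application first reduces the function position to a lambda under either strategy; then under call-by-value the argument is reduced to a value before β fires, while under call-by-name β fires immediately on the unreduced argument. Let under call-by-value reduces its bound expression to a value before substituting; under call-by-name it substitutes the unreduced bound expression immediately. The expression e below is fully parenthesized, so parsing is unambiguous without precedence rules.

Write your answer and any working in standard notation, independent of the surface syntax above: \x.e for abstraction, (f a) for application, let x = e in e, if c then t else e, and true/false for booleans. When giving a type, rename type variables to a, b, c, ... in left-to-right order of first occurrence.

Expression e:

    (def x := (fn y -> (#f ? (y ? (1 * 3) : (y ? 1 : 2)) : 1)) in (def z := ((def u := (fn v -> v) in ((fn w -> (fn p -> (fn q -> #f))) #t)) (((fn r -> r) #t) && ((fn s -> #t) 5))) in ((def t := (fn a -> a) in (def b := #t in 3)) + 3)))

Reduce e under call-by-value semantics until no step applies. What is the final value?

Answer: 6

Trace:
step 0: (let x = (\y.(if false then (if y then (1 * 3) else (if y then 1 else 2)) else 1)) in (let z = ((let u = (\v.v) in ((\w.(\p.(\q.false))) true)) (((\r.r) true) && ((\s.true) 5))) in ((let t = (\a.a) in (let b = true in 3)) + 3)))
step 1: [let@root] (let z = ((let u = (\v.v) in ((\w.(\p.(\q.false))) true)) (((\r.r) true) && ((\s.true) 5))) in ((let t = (\a.a) in (let b = true in 3)) + 3))
step 2: [let@0.0] (let z = (((\w.(\p.(\q.false))) true) (((\r.r) true) && ((\s.true) 5))) in ((let t = (\a.a) in (let b = true in 3)) + 3))
step 3: [beta@0.0] (let z = ((\p.(\q.false)) (((\r.r) true) && ((\s.true) 5))) in ((let t = (\a.a) in (let b = true in 3)) + 3))
step 4: [beta@0.1.0] (let z = ((\p.(\q.false)) (true && ((\s.true) 5))) in ((let t = (\a.a) in (let b = true in 3)) + 3))
step 5: [beta@0.1.1] (let z = ((\p.(\q.false)) (true && true)) in ((let t = (\a.a) in (let b = true in 3)) + 3))
step 6: [delta@0.1] (let z = ((\p.(\q.false)) true) in ((let t = (\a.a) in (let b = true in 3)) + 3))
step 7: [beta@0] (let z = (\q.false) in ((let t = (\a.a) in (let b = true in 3)) + 3))
step 8: [let@root] ((let t = (\a.a) in (let b = true in 3)) + 3)
step 9: [let@0] ((let b = true in 3) + 3)
step 10: [let@0] (3 + 3)
step 11: [delta@root] 6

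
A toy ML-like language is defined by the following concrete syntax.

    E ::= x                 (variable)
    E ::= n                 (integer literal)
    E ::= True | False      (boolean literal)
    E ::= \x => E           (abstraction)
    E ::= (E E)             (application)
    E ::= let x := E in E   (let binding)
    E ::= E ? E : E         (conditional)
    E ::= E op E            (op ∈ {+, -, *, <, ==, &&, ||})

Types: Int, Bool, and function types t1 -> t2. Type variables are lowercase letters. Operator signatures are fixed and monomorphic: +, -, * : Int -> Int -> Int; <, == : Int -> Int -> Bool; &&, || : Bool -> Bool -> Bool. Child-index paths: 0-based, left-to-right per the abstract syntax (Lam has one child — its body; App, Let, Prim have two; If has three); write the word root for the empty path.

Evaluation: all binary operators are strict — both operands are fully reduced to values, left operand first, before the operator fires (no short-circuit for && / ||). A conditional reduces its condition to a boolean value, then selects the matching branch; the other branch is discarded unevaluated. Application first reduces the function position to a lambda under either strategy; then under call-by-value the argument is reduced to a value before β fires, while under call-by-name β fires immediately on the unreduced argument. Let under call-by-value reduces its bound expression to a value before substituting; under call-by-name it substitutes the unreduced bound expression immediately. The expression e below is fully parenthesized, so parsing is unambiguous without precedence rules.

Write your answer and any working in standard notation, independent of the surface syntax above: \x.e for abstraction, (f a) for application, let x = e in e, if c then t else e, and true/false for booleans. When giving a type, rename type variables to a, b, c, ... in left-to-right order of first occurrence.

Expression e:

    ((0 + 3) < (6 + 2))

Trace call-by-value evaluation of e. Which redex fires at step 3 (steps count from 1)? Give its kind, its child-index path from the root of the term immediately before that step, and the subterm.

Trace:
step 0: ((0 + 3) < (6 + 2))
step 1: [delta@0] (3 < (6 + 2))
step 2: [delta@1] (3 < 8)
step 3: [delta@root] true

Answer: delta at root : (3 < 8)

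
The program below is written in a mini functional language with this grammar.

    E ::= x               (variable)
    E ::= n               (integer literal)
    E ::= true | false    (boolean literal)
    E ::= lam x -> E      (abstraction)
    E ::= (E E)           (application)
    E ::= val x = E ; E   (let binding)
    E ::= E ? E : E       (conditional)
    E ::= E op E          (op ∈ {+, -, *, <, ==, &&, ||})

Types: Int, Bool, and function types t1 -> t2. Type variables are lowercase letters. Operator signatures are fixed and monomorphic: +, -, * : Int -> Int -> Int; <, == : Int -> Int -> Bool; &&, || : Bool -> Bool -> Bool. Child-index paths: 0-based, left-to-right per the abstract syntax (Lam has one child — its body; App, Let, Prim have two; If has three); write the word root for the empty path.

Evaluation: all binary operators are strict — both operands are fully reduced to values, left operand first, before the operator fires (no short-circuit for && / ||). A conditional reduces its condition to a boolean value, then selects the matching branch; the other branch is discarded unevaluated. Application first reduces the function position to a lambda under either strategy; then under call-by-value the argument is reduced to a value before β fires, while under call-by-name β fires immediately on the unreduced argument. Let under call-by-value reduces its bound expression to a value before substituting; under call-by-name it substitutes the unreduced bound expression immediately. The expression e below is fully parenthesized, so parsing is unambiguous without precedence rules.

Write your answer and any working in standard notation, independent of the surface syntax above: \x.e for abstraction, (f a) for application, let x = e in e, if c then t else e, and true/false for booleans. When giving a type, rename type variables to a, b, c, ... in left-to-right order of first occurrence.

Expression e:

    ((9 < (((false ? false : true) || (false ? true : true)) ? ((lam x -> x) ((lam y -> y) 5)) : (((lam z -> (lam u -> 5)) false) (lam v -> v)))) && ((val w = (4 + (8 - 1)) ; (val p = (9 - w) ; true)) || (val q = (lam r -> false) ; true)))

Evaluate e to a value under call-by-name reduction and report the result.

Answer: false

Trace:
step 0: ((9 < (if ((if false then false else true) || (if false then true else true)) then ((\x.x) ((\y.y) 5)) else (((\z.(\u.5)) false) (\v.v)))) && ((let w = (4 + (8 - 1)) in (let p = (9 - w) in true)) || (let q = (\r.false) in true)))
step 1: [if@0.1.0.0] ((9 < (if (true || (if false then true else true)) then ((\x.x) ((\y.y) 5)) else (((\z.(\u.5)) false) (\v.v)))) && ((let w = (4 + (8 - 1)) in (let p = (9 - w) in true)) || (let q = (\r.false) in true)))
step 2: [if@0.1.0.1] ((9 < (if (true || true) then ((\x.x) ((\y.y) 5)) else (((\z.(\u.5)) false) (\v.v)))) && ((let w = (4 + (8 - 1)) in (let p = (9 - w) in true)) || (let q = (\r.false) in true)))
step 3: [delta@0.1.0] ((9 < (if true then ((\x.x) ((\y.y) 5)) else (((\z.(\u.5)) false) (\v.v)))) && ((let w = (4 + (8 - 1)) in (let p = (9 - w) in true)) || (let q = (\r.false) in true)))
step 4: [if@0.1] ((9 < ((\x.x) ((\y.y) 5))) && ((let w = (4 + (8 - 1)) in (let p = (9 - w) in true)) || (let q = (\r.false) in true)))
step 5: [beta@0.1] ((9 < ((\y.y) 5)) && ((let w = (4 + (8 - 1)) in (let p = (9 - w) in true)) || (let q = (\r.false) in true)))
step 6: [beta@0.1] ((9 < 5) && ((let w = (4 + (8 - 1)) in (let p = (9 - w) in true)) || (let q = (\r.false) in true)))
step 7: [delta@0] (false && ((let w = (4 + (8 - 1)) in (let p = (9 - w) in true)) || (let q = (\r.false) in true)))
step 8: [let@1.0] (false && ((let p = (9 - (4 + (8 - 1))) in true) || (let q = (\r.false) in true)))
step 9: [let@1.0] (false && (true || (let q = (\r.false) in true)))
step 10: [let@1.1] (false && (true || true))
step 11: [delta@1] (false && true)
step 12: [delta@root] false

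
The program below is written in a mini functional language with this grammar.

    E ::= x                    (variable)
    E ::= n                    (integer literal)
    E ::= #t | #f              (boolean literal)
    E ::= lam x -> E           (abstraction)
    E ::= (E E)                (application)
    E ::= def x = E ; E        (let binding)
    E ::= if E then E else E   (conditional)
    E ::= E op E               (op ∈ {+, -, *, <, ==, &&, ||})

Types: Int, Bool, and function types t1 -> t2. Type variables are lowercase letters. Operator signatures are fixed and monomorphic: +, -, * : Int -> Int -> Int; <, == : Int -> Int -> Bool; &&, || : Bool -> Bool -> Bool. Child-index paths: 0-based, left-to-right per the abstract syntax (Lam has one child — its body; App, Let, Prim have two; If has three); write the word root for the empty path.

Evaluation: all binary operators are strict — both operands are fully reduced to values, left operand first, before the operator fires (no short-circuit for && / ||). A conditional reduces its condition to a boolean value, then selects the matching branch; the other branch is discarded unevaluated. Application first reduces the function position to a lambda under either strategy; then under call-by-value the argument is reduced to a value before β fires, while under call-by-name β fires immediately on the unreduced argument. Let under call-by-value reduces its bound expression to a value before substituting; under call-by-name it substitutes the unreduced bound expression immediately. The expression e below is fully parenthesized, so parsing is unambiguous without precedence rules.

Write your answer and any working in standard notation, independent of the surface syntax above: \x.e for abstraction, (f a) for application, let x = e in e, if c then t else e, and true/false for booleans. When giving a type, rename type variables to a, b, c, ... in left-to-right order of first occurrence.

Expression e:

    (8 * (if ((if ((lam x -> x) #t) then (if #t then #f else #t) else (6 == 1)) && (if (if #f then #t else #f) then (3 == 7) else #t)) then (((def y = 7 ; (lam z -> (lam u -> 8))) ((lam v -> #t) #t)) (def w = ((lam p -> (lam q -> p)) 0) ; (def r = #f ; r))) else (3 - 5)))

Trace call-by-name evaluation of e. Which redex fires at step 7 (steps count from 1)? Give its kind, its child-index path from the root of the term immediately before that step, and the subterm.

Working:
step 0: (8 * (if ((if ((\x.x) true) then (if true then false else true) else (6 == 1)) && (if (if false then true else false) then (3 == 7) else true)) then (((let y = 7 in (\z.(\u.8))) ((\v.true) true)) (let w = ((\p.(\q.p)) 0) in (let r = false in r))) else (3 - 5)))
step 1: [beta@1.0.0.0] (8 * (if ((if true then (if true then false else true) else (6 == 1)) && (if (if false then true else false) then (3 == 7) else true)) then (((let y = 7 in (\z.(\u.8))) ((\v.true) true)) (let w = ((\p.(\q.p)) 0) in (let r = false in r))) else (3 - 5)))
step 2: [if@1.0.0] (8 * (if ((if true then false else true) && (if (if false then true else false) then (3 == 7) else true)) then (((let y = 7 in (\z.(\u.8))) ((\v.true) true)) (let w = ((\p.(\q.p)) 0) in (let r = false in r))) else (3 - 5)))
step 3: [if@1.0.0] (8 * (if (false && (if (if false then true else false) then (3 == 7) else true)) then (((let y = 7 in (\z.(\u.8))) ((\v.true) true)) (let w = ((\p.(\q.p)) 0) in (let r = false in r))) else (3 - 5)))
step 4: [if@1.0.1.0] (8 * (if (false && (if false then (3 == 7) else true)) then (((let y = 7 in (\z.(\u.8))) ((\v.true) true)) (let w = ((\p.(\q.p)) 0) in (let r = false in r))) else (3 - 5)))
step 5: [if@1.0.1] (8 * (if (false && true) then (((let y = 7 in (\z.(\u.8))) ((\v.true) true)) (let w = ((\p.(\q.p)) 0) in (let r = false in r))) else (3 - 5)))
step 6: [delta@1.0] (8 * (if false then (((let y = 7 in (\z.(\u.8))) ((\v.true) true)) (let w = ((\p.(\q.p)) 0) in (let r = false in r))) else (3 - 5)))
step 7: [if@1] (8 * (3 - 5))

Answer: if at 1 : (if false then (((let y = 7 in (\z.(\u.8))) ((\v.true) true)) (let w = ((\p.(\q.p)) 0) in (let r = false in r))) else (3 - 5))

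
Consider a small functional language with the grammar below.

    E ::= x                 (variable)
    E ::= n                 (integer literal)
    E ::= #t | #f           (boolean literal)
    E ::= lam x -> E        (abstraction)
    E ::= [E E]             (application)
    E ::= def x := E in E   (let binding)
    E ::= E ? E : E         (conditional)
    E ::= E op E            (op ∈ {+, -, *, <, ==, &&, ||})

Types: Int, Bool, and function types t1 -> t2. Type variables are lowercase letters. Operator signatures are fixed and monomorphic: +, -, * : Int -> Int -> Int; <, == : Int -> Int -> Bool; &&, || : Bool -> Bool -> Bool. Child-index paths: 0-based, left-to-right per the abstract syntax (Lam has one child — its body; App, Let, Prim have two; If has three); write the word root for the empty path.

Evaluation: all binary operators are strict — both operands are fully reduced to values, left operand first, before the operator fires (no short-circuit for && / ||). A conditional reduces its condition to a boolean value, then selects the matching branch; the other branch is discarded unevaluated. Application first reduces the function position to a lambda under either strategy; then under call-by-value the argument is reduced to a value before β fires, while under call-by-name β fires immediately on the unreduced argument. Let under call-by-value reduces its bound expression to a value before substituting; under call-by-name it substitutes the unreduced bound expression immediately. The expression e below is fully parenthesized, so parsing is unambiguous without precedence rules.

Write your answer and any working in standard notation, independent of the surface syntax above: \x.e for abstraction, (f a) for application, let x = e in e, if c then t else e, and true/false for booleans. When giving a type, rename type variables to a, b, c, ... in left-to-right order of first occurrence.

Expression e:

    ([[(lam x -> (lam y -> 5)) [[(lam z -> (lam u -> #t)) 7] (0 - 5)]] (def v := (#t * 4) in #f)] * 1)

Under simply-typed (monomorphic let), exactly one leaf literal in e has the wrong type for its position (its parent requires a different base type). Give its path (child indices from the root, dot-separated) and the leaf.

Answer: 0.1.0.0 : true

Derivation:
\y._ : b -> Int
\x._ : a -> b -> Int
\u._ : d -> Bool
\z._ : c -> d -> Bool
  unify c -> d -> Bool ~ Int -> e
  unify c ~ Int
  unify d -> Bool ~ e
_ _ : d -> Bool
  unify Int ~ Int
  unify Int ~ Int
  unify d -> Bool ~ Int -> f
  unify d ~ Int
  unify Bool ~ f
_ _ : Bool
  unify a -> b -> Int ~ Bool -> g
  unify a ~ Bool
  unify b -> Int ~ g
_ _ : b -> Int
  unify Bool ~ Int
  FAIL: mismatch Bool ~ Int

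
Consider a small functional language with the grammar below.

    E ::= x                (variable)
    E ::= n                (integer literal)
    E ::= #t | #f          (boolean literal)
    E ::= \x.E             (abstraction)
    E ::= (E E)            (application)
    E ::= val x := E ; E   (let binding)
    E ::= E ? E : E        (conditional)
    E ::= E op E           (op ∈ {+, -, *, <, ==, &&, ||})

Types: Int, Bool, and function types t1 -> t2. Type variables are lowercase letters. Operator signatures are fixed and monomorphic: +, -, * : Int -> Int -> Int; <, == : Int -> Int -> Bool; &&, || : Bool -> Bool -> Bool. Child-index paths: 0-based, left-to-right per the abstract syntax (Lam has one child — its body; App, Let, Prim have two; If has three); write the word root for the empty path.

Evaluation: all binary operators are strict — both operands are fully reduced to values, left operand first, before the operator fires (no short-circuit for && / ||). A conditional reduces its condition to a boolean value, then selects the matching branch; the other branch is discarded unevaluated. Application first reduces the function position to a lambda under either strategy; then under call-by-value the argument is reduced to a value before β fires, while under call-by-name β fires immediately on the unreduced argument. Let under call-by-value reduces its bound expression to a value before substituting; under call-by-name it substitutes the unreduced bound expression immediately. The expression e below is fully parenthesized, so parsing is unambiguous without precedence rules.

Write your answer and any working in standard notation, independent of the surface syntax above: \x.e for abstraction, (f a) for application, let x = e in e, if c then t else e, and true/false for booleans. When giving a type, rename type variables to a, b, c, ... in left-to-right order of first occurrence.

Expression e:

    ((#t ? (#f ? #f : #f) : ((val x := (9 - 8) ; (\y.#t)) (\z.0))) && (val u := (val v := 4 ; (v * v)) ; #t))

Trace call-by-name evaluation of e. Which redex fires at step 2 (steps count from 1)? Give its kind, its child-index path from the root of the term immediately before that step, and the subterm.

Answer: if at 0 : (if false then false else false)

Working:
step 0: ((if true then (if false then false else false) else ((let x = (9 - 8) in (\y.true)) (\z.0))) && (let u = (let v = 4 in (v * v)) in true))
step 1: [if@0] ((if false then false else false) && (let u = (let v = 4 in (v * v)) in true))
step 2: [if@0] (false && (let u = (let v = 4 in (v * v)) in true))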